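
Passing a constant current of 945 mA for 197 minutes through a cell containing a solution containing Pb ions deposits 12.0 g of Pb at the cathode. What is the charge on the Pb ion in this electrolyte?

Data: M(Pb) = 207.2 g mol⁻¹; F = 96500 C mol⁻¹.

Q = I·t = 0.9450 A × 11820 s = 11170 C, so n(e⁻) = 11170/96500 = 0.1158 mol.
n(Pb) deposited = 12.0 / 207.2 = 0.05792 mol.
Electrons per atom = n(e⁻)/n(Pb) = 0.1158 / 0.05792 = 2.00 ≈ 2, so the ion is Pb²⁺.

+2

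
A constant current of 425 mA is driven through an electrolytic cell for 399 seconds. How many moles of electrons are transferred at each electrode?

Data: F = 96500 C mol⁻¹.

0.00176 mol

Q = I·t = 0.4250 A × 399.00 s = 169.6 C.
n(e⁻) = Q/F = 169.6 / 96500 = 0.00176 mol.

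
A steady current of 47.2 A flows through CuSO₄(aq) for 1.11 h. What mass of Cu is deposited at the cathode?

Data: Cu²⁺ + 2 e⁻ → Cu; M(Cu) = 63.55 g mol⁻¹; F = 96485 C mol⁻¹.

62.1 g

Q = I·t = 47.20 A × 3996.0 s = 188600 C.
n(e⁻) = Q/F = 188600 / 96485 = 1.955 mol.
Cu²⁺ + 2 e⁻ → Cu, so n(Cu) = n(e⁻)/2 = 0.9774 mol.
m = n·M = 0.9774 × 63.55 = 62.1 g.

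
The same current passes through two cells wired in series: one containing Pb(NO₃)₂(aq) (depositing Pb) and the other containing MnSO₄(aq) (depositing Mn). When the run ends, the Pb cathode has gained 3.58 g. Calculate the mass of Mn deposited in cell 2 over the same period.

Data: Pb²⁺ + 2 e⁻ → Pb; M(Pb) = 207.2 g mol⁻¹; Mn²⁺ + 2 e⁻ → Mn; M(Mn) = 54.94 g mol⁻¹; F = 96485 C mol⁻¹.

n(Pb) = 3.58 / 207.2 = 0.01728 mol.
Since Pb²⁺ + 2 e⁻ → Pb, n(e⁻) passed = 2 × 0.01728 = 0.03456 mol.
Cells in series carry the same charge, so the same 0.03456 mol of electrons passes through cell 2.
Mn²⁺ + 2 e⁻ → Mn, so n(Mn) = 0.03456 / 2 = 0.01728 mol.
m(Mn) = 0.01728 × 54.94 = 0.949 g.

0.949 g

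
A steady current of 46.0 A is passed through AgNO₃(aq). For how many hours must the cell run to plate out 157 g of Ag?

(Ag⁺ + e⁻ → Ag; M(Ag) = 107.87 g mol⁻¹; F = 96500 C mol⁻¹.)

n(Ag) = m/M = 157 / 107.87 = 1.455 mol.
Each Ag atom requires 1 electron, so n(e⁻) = 1 × 1.455 = 1.455 mol.
Q = n(e⁻)·F = 1.455 × 96500 = 140500 C.
t = Q/I = 140500 / 46.00 A = 3053 s = 0.848 h.

0.848 h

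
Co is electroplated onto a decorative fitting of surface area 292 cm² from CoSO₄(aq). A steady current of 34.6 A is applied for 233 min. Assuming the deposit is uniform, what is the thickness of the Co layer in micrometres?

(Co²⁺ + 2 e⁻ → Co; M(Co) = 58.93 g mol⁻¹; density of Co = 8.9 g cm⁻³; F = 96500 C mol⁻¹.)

Q = I·t = 34.60 × 13980 = 483700 C; n(e⁻) = 5.013 mol.
n(Co) = n(e⁻)/2 = 2.506 mol, so m = 2.506 × 58.93 = 147.7 g.
Volume = m/ρ = 147.7 / 8.9 = 16.59 cm³.
Thickness = V/A = 16.59 / 292 = 0.0568 cm = 568 μm.

568 μm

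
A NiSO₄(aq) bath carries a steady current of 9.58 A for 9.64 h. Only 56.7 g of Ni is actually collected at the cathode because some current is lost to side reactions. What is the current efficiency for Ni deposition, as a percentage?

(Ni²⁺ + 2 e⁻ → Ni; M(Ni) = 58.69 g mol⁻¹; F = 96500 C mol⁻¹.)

Q = I·t = 9.580 × 34704 = 332500 C; n(e⁻) = 332500/96500 = 3.445 mol.
Theoretical n(Ni) = n(e⁻)/2 = 1.723 mol, i.e. m_theo = 1.723 × 58.69 = 101.1 g.
Efficiency = m_actual / m_theo = 56.7 / 101.1 = 56.1 %.

56.1 %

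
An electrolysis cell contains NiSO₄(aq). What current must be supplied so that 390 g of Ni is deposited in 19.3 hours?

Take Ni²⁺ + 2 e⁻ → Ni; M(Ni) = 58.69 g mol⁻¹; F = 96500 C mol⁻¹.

18.5 A

n(Ni) = 390 / 58.69 = 6.645 mol.
n(e⁻) = 2 × 6.645 = 13.29 mol.
Q = n(e⁻)·F = 13.29 × 96500 = 1283000 C.
I = Q/t = 1283000 / 69480 s = 18.5 A.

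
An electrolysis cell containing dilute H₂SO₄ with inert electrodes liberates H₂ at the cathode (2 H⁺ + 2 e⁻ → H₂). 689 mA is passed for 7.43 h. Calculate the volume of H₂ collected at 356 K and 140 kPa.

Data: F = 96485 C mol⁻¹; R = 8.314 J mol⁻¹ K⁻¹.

2.02 L

Q = I·t = 0.6890 A × 26748 s = 18430 C.
n(e⁻) = Q/F = 18430 / 96485 = 0.1910 mol.
2 electrons are transferred per H₂ molecule, so n(H₂) = 0.1910 / 2 = 0.09550 mol.
V = nRT/P = (0.09550 × 8.314 × 356) / (140 × 10³ Pa) = 0.00202 m³ = 2.02 L.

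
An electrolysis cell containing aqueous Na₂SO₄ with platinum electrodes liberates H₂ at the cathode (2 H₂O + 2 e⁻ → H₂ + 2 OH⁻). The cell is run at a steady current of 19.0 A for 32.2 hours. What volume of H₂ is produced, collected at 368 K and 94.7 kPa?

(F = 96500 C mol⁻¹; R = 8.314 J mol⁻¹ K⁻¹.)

369 L

Q = I·t = 19.00 A × 115920 s = 2202000 C.
n(e⁻) = Q/F = 2202000 / 96500 = 22.82 mol.
2 electrons are transferred per H₂ molecule, so n(H₂) = 22.82 / 2 = 11.41 mol.
V = nRT/P = (11.41 × 8.314 × 368) / (94.7 × 10³ Pa) = 0.369 m³ = 369 L.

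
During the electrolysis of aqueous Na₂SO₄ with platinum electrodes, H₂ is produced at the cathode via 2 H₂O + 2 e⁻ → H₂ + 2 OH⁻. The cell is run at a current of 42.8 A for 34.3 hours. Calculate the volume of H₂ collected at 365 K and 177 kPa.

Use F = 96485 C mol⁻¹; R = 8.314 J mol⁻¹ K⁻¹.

470 L

Q = I·t = 42.80 A × 123480 s = 5285000 C.
n(e⁻) = Q/F = 5285000 / 96485 = 54.77 mol.
2 electrons are transferred per H₂ molecule, so n(H₂) = 54.77 / 2 = 27.39 mol.
V = nRT/P = (27.39 × 8.314 × 365) / (177 × 10³ Pa) = 0.470 m³ = 470 L.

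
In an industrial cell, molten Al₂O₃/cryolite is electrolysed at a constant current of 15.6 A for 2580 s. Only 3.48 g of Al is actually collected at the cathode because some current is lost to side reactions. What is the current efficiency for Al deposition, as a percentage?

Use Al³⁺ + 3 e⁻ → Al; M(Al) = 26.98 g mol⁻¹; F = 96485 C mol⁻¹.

Q = I·t = 15.60 × 2580.0 = 40250 C; n(e⁻) = 40250/96485 = 0.4171 mol.
Theoretical n(Al) = n(e⁻)/3 = 0.1390 mol, i.e. m_theo = 0.1390 × 26.98 = 3.752 g.
Efficiency = m_actual / m_theo = 3.48 / 3.752 = 92.8 %.

92.8 %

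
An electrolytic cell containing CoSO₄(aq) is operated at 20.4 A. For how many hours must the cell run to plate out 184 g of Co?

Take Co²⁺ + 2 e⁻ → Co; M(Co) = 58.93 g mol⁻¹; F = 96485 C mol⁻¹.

8.20 h

n(Co) = m/M = 184 / 58.93 = 3.122 mol.
Each Co atom requires 2 electrons, so n(e⁻) = 2 × 3.122 = 6.245 mol.
Q = n(e⁻)·F = 6.245 × 96485 = 602500 C.
t = Q/I = 602500 / 20.40 A = 29540 s = 8.20 h.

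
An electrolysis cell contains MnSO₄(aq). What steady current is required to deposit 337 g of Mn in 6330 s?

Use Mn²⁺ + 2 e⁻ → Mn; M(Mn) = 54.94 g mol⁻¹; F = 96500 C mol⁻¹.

187 A

n(Mn) = 337 / 54.94 = 6.134 mol.
n(e⁻) = 2 × 6.134 = 12.27 mol.
Q = n(e⁻)·F = 12.27 × 96500 = 1184000 C.
I = Q/t = 1184000 / 6330.0 s = 187 A.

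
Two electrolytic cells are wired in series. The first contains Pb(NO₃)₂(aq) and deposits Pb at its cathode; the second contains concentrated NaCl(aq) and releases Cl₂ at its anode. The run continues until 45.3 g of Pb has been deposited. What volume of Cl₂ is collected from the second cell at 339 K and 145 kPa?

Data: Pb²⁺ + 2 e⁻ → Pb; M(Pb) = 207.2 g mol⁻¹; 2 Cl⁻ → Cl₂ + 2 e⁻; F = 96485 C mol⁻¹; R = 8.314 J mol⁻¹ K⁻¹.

4.25 L

n(Pb) = 45.3 / 207.2 = 0.2186 mol, so n(e⁻) = 2 × 0.2186 = 0.4373 mol.
The cells are in series, so the same 0.4373 mol of electrons passes through the second cell.
2 Cl⁻ → Cl₂ + 2 e⁻ — 2 mol e⁻ per mol Cl₂, so n(Cl₂) = 0.4373/2 = 0.2186 mol.
V = nRT/P = (0.2186 × 8.314 × 339) / (145 × 10³) = 0.00425 m³ = 4.25 L.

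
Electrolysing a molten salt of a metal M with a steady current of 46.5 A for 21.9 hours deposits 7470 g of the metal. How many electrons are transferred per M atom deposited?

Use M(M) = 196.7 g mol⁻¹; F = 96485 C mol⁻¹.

Q = I·t = 46.50 A × 78840 s = 3666000 C, so n(e⁻) = 3666000/96485 = 38.00 mol.
n(M) deposited = 7470 / 196.7 = 37.98 mol.
Electrons per atom = n(e⁻)/n(M) = 38.00 / 37.98 = 1.00 ≈ 1, so the ion is M⁺.

1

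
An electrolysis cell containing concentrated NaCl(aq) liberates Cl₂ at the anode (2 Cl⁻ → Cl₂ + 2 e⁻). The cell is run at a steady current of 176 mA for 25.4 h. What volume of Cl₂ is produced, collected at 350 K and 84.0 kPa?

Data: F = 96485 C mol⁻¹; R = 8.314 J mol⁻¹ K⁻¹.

Q = I·t = 0.1760 A × 91440 s = 16090 C.
n(e⁻) = Q/F = 16090 / 96485 = 0.1668 mol.
2 electrons are transferred per Cl₂ molecule, so n(Cl₂) = 0.1668 / 2 = 0.08340 mol.
V = nRT/P = (0.08340 × 8.314 × 350) / (84.0 × 10³ Pa) = 0.00289 m³ = 2.89 L.

2.89 L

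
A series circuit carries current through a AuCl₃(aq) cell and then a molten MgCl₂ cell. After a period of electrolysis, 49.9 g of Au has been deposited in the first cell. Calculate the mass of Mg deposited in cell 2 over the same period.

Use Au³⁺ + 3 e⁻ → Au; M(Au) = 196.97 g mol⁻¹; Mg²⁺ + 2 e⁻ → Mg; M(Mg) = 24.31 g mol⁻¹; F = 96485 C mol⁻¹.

9.24 g

n(Au) = 49.9 / 196.97 = 0.2533 mol.
Since Au³⁺ + 3 e⁻ → Au, n(e⁻) passed = 3 × 0.2533 = 0.7600 mol.
Cells in series carry the same charge, so the same 0.7600 mol of electrons passes through cell 2.
Mg²⁺ + 2 e⁻ → Mg, so n(Mg) = 0.7600 / 2 = 0.3800 mol.
m(Mg) = 0.3800 × 24.31 = 9.24 g.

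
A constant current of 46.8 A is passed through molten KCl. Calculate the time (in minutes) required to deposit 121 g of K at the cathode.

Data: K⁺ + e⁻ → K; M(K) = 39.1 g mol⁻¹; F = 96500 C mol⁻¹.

n(K) = m/M = 121 / 39.1 = 3.095 mol.
Each K atom requires 1 electron, so n(e⁻) = 1 × 3.095 = 3.095 mol.
Q = n(e⁻)·F = 3.095 × 96500 = 298600 C.
t = Q/I = 298600 / 46.80 A = 6381 s = 106 min.

106 min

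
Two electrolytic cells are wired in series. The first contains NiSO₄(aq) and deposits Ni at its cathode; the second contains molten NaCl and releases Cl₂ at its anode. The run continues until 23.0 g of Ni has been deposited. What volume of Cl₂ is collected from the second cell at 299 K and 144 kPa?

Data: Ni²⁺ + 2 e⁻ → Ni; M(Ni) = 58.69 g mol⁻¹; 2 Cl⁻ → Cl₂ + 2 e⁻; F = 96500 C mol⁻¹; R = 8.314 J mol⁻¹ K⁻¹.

6.77 L

n(Ni) = 23.0 / 58.69 = 0.3919 mol, so n(e⁻) = 2 × 0.3919 = 0.7838 mol.
The cells are in series, so the same 0.7838 mol of electrons passes through the second cell.
2 Cl⁻ → Cl₂ + 2 e⁻ — 2 mol e⁻ per mol Cl₂, so n(Cl₂) = 0.7838/2 = 0.3919 mol.
V = nRT/P = (0.3919 × 8.314 × 299) / (144 × 10³) = 0.00677 m³ = 6.77 L.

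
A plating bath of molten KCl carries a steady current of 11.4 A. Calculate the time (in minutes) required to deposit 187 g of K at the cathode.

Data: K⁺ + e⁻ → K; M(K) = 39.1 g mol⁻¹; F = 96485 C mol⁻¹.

n(K) = m/M = 187 / 39.1 = 4.783 mol.
Each K atom requires 1 electron, so n(e⁻) = 1 × 4.783 = 4.783 mol.
Q = n(e⁻)·F = 4.783 × 96485 = 461400 C.
t = Q/I = 461400 / 11.40 A = 40480 s = 675 min.

675 min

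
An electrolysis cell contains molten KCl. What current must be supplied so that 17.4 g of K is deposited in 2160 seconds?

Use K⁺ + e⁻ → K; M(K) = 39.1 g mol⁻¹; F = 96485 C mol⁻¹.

19.9 A

n(K) = 17.4 / 39.1 = 0.4450 mol.
n(e⁻) = 1 × 0.4450 = 0.4450 mol.
Q = n(e⁻)·F = 0.4450 × 96485 = 42940 C.
I = Q/t = 42940 / 2160.0 s = 19.9 A.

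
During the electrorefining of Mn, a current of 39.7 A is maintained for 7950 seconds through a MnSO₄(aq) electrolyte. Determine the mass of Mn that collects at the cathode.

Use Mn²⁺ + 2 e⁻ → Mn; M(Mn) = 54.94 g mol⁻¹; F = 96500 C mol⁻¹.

89.8 g

Q = I·t = 39.70 A × 7950.0 s = 315600 C.
n(e⁻) = Q/F = 315600 / 96500 = 3.271 mol.
Mn²⁺ + 2 e⁻ → Mn, so n(Mn) = n(e⁻)/2 = 1.635 mol.
m = n·M = 1.635 × 54.94 = 89.8 g.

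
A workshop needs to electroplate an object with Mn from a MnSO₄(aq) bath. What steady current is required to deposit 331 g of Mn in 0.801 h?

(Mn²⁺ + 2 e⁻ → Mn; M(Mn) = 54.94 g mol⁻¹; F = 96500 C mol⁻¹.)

n(Mn) = 331 / 54.94 = 6.025 mol.
n(e⁻) = 2 × 6.025 = 12.05 mol.
Q = n(e⁻)·F = 12.05 × 96500 = 1163000 C.
I = Q/t = 1163000 / 2883.6 s = 403 A.

403 A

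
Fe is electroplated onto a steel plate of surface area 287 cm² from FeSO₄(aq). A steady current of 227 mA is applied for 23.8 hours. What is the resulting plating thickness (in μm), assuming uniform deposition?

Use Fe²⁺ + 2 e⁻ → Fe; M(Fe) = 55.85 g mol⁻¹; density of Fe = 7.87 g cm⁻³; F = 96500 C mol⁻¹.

Q = I·t = 0.2270 × 85680 = 19450 C; n(e⁻) = 0.2015 mol.
n(Fe) = n(e⁻)/2 = 0.1008 mol, so m = 0.1008 × 55.85 = 5.628 g.
Volume = m/ρ = 5.628 / 7.87 = 0.7151 cm³.
Thickness = V/A = 0.7151 / 287 = 0.00249 cm = 24.9 μm.

24.9 μm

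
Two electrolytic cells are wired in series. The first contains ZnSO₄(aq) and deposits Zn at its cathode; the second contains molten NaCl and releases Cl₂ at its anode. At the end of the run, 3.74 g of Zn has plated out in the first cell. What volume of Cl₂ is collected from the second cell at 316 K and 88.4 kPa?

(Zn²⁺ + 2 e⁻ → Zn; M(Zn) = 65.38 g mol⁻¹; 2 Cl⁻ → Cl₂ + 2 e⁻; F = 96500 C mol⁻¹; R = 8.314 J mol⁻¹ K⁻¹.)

n(Zn) = 3.74 / 65.38 = 0.05720 mol, so n(e⁻) = 2 × 0.05720 = 0.1144 mol.
The cells are in series, so the same 0.1144 mol of electrons passes through the second cell.
2 Cl⁻ → Cl₂ + 2 e⁻ — 2 mol e⁻ per mol Cl₂, so n(Cl₂) = 0.1144/2 = 0.05720 mol.
V = nRT/P = (0.05720 × 8.314 × 316) / (88.4 × 10³) = 0.00170 m³ = 1.70 L.

1.70 L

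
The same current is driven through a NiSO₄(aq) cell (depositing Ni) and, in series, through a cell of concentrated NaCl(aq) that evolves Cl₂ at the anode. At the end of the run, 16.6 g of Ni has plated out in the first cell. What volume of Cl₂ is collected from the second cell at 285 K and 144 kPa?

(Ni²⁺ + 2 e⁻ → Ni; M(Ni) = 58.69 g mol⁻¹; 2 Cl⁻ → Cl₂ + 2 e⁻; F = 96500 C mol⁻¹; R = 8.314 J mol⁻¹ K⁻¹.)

4.65 L

n(Ni) = 16.6 / 58.69 = 0.2828 mol, so n(e⁻) = 2 × 0.2828 = 0.5657 mol.
The cells are in series, so the same 0.5657 mol of electrons passes through the second cell.
2 Cl⁻ → Cl₂ + 2 e⁻ — 2 mol e⁻ per mol Cl₂, so n(Cl₂) = 0.5657/2 = 0.2828 mol.
V = nRT/P = (0.2828 × 8.314 × 285) / (144 × 10³) = 0.00465 m³ = 4.65 L.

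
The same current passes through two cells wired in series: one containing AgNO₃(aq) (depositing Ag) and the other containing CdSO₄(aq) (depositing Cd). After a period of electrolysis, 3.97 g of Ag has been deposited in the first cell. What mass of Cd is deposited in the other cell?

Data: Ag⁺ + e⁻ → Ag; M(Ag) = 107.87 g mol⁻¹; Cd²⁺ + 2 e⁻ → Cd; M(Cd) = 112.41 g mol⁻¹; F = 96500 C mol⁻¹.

n(Ag) = 3.97 / 107.87 = 0.03680 mol.
Since Ag⁺ + e⁻ → Ag, n(e⁻) passed = 1 × 0.03680 = 0.03680 mol.
Cells in series carry the same charge, so the same 0.03680 mol of electrons passes through cell 2.
Cd²⁺ + 2 e⁻ → Cd, so n(Cd) = 0.03680 / 2 = 0.01840 mol.
m(Cd) = 0.01840 × 112.41 = 2.07 g.

2.07 g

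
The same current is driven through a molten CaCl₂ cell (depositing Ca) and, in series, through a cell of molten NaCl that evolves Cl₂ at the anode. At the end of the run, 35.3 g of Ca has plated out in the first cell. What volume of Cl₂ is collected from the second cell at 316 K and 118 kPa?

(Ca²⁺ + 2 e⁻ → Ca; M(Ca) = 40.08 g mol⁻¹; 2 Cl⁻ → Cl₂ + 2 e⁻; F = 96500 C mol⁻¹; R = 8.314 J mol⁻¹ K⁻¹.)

n(Ca) = 35.3 / 40.08 = 0.8807 mol, so n(e⁻) = 2 × 0.8807 = 1.761 mol.
The cells are in series, so the same 1.761 mol of electrons passes through the second cell.
2 Cl⁻ → Cl₂ + 2 e⁻ — 2 mol e⁻ per mol Cl₂, so n(Cl₂) = 1.761/2 = 0.8807 mol.
V = nRT/P = (0.8807 × 8.314 × 316) / (118 × 10³) = 0.0196 m³ = 19.6 L.

19.6 L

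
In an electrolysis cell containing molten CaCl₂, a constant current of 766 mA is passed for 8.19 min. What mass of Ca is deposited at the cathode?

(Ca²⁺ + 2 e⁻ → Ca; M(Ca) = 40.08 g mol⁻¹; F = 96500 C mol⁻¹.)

Q = I·t = 0.7660 A × 491.40 s = 376.4 C.
n(e⁻) = Q/F = 376.4 / 96500 = 0.003901 mol.
Ca²⁺ + 2 e⁻ → Ca, so n(Ca) = n(e⁻)/2 = 0.001950 mol.
m = n·M = 0.001950 × 40.08 = 0.0782 g.

0.0782 g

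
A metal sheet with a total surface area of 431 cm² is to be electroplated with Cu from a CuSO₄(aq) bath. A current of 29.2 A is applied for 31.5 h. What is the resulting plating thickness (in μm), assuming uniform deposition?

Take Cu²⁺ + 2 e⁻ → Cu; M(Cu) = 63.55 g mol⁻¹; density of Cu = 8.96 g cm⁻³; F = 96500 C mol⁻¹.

2820 μm

Q = I·t = 29.20 × 113400 = 3311000 C; n(e⁻) = 34.31 mol.
n(Cu) = n(e⁻)/2 = 17.16 mol, so m = 17.16 × 63.55 = 1090 g.
Volume = m/ρ = 1090 / 8.96 = 121.7 cm³.
Thickness = V/A = 121.7 / 431 = 0.282 cm = 2820 μm.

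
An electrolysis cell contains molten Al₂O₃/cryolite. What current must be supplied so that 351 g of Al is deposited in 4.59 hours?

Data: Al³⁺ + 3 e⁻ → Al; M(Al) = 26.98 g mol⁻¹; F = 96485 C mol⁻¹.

228 A

n(Al) = 351 / 26.98 = 13.01 mol.
n(e⁻) = 3 × 13.01 = 39.03 mol.
Q = n(e⁻)·F = 39.03 × 96485 = 3766000 C.
I = Q/t = 3766000 / 16524 s = 228 A.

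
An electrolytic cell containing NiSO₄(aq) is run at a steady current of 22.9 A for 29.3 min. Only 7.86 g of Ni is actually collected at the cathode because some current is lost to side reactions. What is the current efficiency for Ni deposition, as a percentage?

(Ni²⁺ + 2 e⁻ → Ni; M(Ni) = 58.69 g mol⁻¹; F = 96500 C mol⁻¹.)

64.2 %

Q = I·t = 22.90 × 1758.0 = 40260 C; n(e⁻) = 40260/96500 = 0.4172 mol.
Theoretical n(Ni) = n(e⁻)/2 = 0.2086 mol, i.e. m_theo = 0.2086 × 58.69 = 12.24 g.
Efficiency = m_actual / m_theo = 7.86 / 12.24 = 64.2 %.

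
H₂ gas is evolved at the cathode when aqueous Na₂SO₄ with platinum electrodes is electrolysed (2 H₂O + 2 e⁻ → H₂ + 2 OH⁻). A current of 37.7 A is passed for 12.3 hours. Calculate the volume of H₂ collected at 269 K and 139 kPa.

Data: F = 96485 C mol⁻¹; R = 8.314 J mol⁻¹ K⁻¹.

139 L

Q = I·t = 37.70 A × 44280 s = 1669000 C.
n(e⁻) = Q/F = 1669000 / 96485 = 17.30 mol.
2 electrons are transferred per H₂ molecule, so n(H₂) = 17.30 / 2 = 8.651 mol.
V = nRT/P = (8.651 × 8.314 × 269) / (139 × 10³ Pa) = 0.139 m³ = 139 L.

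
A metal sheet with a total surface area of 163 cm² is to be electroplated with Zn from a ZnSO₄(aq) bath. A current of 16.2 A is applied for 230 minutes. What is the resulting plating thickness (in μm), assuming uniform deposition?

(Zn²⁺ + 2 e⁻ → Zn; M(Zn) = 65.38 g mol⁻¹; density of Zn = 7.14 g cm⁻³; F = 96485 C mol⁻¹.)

Q = I·t = 16.20 × 13800 = 223600 C; n(e⁻) = 2.317 mol.
n(Zn) = n(e⁻)/2 = 1.159 mol, so m = 1.159 × 65.38 = 75.74 g.
Volume = m/ρ = 75.74 / 7.14 = 10.61 cm³.
Thickness = V/A = 10.61 / 163 = 0.0651 cm = 651 μm.

651 μm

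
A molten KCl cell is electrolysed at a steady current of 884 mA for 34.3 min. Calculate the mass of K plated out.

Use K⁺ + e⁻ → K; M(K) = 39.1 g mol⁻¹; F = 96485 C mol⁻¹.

Q = I·t = 0.8840 A × 2058.0 s = 1819 C.
n(e⁻) = Q/F = 1819 / 96485 = 0.01886 mol.
K⁺ + e⁻ → K, so n(K) = n(e⁻)/1 = 0.01886 mol.
m = n·M = 0.01886 × 39.1 = 0.737 g.

0.737 g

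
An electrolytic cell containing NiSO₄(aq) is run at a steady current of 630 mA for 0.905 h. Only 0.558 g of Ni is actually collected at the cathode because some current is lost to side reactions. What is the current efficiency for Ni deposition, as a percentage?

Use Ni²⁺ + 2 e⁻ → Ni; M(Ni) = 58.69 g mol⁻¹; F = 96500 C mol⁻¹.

Q = I·t = 0.6300 × 3258.0 = 2053 C; n(e⁻) = 2053/96500 = 0.02127 mol.
Theoretical n(Ni) = n(e⁻)/2 = 0.01063 mol, i.e. m_theo = 0.01063 × 58.69 = 0.6242 g.
Efficiency = m_actual / m_theo = 0.558 / 0.6242 = 89.4 %.

89.4 %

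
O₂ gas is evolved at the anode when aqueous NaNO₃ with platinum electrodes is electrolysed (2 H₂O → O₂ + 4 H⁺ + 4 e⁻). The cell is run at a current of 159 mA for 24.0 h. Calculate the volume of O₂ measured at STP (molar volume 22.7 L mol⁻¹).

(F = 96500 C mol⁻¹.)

Q = I·t = 0.1590 A × 86400 s = 13740 C.
n(e⁻) = Q/F = 13740 / 96500 = 0.1424 mol.
4 electrons are transferred per O₂ molecule, so n(O₂) = 0.1424 / 4 = 0.03559 mol.
V = n × V_m = 0.03559 × 22.7 = 0.808 L.

0.808 L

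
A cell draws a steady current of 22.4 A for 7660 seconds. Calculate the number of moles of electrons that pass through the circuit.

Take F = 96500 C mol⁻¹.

Q = I·t = 22.40 A × 7660.0 s = 171600 C.
n(e⁻) = Q/F = 171600 / 96500 = 1.78 mol.

1.78 mol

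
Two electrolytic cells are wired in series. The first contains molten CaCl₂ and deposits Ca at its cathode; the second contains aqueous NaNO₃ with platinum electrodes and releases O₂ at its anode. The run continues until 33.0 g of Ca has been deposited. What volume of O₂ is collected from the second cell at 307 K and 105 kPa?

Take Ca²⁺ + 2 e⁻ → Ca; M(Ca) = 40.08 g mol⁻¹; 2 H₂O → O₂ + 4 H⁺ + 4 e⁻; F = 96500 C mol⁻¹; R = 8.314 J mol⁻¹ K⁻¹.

n(Ca) = 33.0 / 40.08 = 0.8234 mol, so n(e⁻) = 2 × 0.8234 = 1.647 mol.
The cells are in series, so the same 1.647 mol of electrons passes through the second cell.
2 H₂O → O₂ + 4 H⁺ + 4 e⁻ — 4 mol e⁻ per mol O₂, so n(O₂) = 1.647/4 = 0.4117 mol.
V = nRT/P = (0.4117 × 8.314 × 307) / (105 × 10³) = 0.0100 m³ = 10.0 L.

10.0 L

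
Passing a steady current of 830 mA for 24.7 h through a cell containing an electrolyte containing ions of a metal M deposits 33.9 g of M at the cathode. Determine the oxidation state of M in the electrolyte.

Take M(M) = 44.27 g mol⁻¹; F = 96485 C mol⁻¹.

+1

Q = I·t = 0.8300 A × 88920 s = 73800 C, so n(e⁻) = 73800/96485 = 0.7649 mol.
n(M) deposited = 33.9 / 44.27 = 0.7658 mol.
Electrons per atom = n(e⁻)/n(M) = 0.7649 / 0.7658 = 0.999 ≈ 1, so the ion is M⁺.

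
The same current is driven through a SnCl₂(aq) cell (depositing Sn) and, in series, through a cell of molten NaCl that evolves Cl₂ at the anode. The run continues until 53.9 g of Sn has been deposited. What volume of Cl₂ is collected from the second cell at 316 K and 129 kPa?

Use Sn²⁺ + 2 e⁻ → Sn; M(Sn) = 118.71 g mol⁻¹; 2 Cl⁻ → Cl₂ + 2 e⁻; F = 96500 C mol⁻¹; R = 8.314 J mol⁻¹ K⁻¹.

n(Sn) = 53.9 / 118.71 = 0.4540 mol, so n(e⁻) = 2 × 0.4540 = 0.9081 mol.
The cells are in series, so the same 0.9081 mol of electrons passes through the second cell.
2 Cl⁻ → Cl₂ + 2 e⁻ — 2 mol e⁻ per mol Cl₂, so n(Cl₂) = 0.9081/2 = 0.4540 mol.
V = nRT/P = (0.4540 × 8.314 × 316) / (129 × 10³) = 0.00925 m³ = 9.25 L.

9.25 L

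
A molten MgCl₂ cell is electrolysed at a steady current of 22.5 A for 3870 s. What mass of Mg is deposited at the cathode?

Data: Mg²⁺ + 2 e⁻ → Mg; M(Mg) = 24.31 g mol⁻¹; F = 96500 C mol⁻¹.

Q = I·t = 22.50 A × 3870.0 s = 87080 C.
n(e⁻) = Q/F = 87080 / 96500 = 0.9023 mol.
Mg²⁺ + 2 e⁻ → Mg, so n(Mg) = n(e⁻)/2 = 0.4512 mol.
m = n·M = 0.4512 × 24.31 = 11.0 g.

11.0 g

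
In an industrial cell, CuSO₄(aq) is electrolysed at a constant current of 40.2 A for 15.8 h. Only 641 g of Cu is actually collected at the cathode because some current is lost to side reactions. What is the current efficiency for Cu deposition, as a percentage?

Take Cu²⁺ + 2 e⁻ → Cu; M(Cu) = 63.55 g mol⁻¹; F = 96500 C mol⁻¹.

Q = I·t = 40.20 × 56880 = 2287000 C; n(e⁻) = 2287000/96500 = 23.70 mol.
Theoretical n(Cu) = n(e⁻)/2 = 11.85 mol, i.e. m_theo = 11.85 × 63.55 = 752.9 g.
Efficiency = m_actual / m_theo = 641 / 752.9 = 85.1 %.

85.1 %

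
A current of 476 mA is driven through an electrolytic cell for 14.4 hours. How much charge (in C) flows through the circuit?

24700 C

Q = I·t = 0.4760 A × 51840 s = 24700 C.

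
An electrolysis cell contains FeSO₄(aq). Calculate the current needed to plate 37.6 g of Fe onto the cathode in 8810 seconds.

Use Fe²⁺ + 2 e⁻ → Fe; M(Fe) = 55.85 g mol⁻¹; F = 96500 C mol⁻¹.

n(Fe) = 37.6 / 55.85 = 0.6732 mol.
n(e⁻) = 2 × 0.6732 = 1.346 mol.
Q = n(e⁻)·F = 1.346 × 96500 = 129900 C.
I = Q/t = 129900 / 8810.0 s = 14.7 A.

14.7 A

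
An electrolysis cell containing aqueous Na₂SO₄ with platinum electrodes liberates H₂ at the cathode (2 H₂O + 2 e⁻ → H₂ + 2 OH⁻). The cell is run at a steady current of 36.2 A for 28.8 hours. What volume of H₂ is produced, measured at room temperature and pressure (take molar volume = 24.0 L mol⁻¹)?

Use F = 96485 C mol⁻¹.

Q = I·t = 36.20 A × 103680 s = 3753000 C.
n(e⁻) = Q/F = 3753000 / 96485 = 38.90 mol.
2 electrons are transferred per H₂ molecule, so n(H₂) = 38.90 / 2 = 19.45 mol.
V = n × V_m = 19.45 × 24.0 = 467 L.

467 L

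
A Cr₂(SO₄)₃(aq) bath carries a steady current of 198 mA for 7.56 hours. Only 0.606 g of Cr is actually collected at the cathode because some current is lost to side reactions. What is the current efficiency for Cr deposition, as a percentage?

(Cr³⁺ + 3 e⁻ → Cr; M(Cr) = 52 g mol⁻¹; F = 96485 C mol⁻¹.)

Q = I·t = 0.1980 × 27216 = 5389 C; n(e⁻) = 5389/96485 = 0.05585 mol.
Theoretical n(Cr) = n(e⁻)/3 = 0.01862 mol, i.e. m_theo = 0.01862 × 52 = 0.9681 g.
Efficiency = m_actual / m_theo = 0.606 / 0.9681 = 62.6 %.

62.6 %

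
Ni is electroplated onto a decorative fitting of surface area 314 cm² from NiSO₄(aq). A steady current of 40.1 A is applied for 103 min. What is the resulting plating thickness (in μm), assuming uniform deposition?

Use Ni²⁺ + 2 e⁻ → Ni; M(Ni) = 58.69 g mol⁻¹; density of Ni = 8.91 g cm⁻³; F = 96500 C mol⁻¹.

269 μm

Q = I·t = 40.10 × 6180.0 = 247800 C; n(e⁻) = 2.568 mol.
n(Ni) = n(e⁻)/2 = 1.284 mol, so m = 1.284 × 58.69 = 75.36 g.
Volume = m/ρ = 75.36 / 8.91 = 8.458 cm³.
Thickness = V/A = 8.458 / 314 = 0.0269 cm = 269 μm.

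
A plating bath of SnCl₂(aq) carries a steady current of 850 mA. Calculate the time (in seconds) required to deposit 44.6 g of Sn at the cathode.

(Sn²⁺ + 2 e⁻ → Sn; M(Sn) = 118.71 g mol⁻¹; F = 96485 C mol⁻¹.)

n(Sn) = m/M = 44.6 / 118.71 = 0.3757 mol.
Each Sn atom requires 2 electrons, so n(e⁻) = 2 × 0.3757 = 0.7514 mol.
Q = n(e⁻)·F = 0.7514 × 96485 = 72500 C.
t = Q/I = 72500 / 0.8500 A = 85290 s.

85300 s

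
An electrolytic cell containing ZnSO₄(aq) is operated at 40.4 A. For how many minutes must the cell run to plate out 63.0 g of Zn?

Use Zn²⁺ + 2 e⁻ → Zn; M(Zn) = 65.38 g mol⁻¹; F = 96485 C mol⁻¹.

76.7 min

n(Zn) = m/M = 63.0 / 65.38 = 0.9636 mol.
Each Zn atom requires 2 electrons, so n(e⁻) = 2 × 0.9636 = 1.927 mol.
Q = n(e⁻)·F = 1.927 × 96485 = 185900 C.
t = Q/I = 185900 / 40.40 A = 4603 s = 76.7 min.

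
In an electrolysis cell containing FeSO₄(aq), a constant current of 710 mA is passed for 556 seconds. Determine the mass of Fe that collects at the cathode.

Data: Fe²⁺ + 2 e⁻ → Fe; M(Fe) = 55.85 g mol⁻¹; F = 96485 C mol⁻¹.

0.114 g

Q = I·t = 0.7100 A × 556.00 s = 394.8 C.
n(e⁻) = Q/F = 394.8 / 96485 = 0.004091 mol.
Fe²⁺ + 2 e⁻ → Fe, so n(Fe) = n(e⁻)/2 = 0.002046 mol.
m = n·M = 0.002046 × 55.85 = 0.114 g.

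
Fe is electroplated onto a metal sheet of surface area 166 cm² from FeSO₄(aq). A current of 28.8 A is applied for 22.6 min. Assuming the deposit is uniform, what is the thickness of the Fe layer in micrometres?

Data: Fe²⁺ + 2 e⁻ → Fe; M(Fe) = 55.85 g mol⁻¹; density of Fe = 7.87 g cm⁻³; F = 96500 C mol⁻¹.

Q = I·t = 28.80 × 1356.0 = 39050 C; n(e⁻) = 0.4047 mol.
n(Fe) = n(e⁻)/2 = 0.2023 mol, so m = 0.2023 × 55.85 = 11.30 g.
Volume = m/ρ = 11.30 / 7.87 = 1.436 cm³.
Thickness = V/A = 1.436 / 166 = 0.00865 cm = 86.5 μm.

86.5 μm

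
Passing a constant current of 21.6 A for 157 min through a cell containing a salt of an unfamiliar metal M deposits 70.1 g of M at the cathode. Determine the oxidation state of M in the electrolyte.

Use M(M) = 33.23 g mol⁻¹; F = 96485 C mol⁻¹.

Q = I·t = 21.60 A × 9420.0 s = 203500 C, so n(e⁻) = 203500/96485 = 2.109 mol.
n(M) deposited = 70.1 / 33.23 = 2.110 mol.
Electrons per atom = n(e⁻)/n(M) = 2.109 / 2.110 = 1.00 ≈ 1, so the ion is M⁺.

+1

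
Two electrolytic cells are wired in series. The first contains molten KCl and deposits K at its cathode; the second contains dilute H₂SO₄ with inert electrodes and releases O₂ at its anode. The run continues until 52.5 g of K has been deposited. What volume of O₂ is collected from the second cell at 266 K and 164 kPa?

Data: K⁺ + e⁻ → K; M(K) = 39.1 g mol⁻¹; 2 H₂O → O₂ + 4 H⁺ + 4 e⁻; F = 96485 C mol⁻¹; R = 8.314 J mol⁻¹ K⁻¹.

n(K) = 52.5 / 39.1 = 1.343 mol, so n(e⁻) = 1 × 1.343 = 1.343 mol.
The cells are in series, so the same 1.343 mol of electrons passes through the second cell.
2 H₂O → O₂ + 4 H⁺ + 4 e⁻ — 4 mol e⁻ per mol O₂, so n(O₂) = 1.343/4 = 0.3357 mol.
V = nRT/P = (0.3357 × 8.314 × 266) / (164 × 10³) = 0.00453 m³ = 4.53 L.

4.53 L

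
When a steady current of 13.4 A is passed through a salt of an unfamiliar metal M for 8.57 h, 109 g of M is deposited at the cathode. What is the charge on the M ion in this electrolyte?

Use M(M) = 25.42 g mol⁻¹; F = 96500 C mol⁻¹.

+1

Q = I·t = 13.40 A × 30852 s = 413400 C, so n(e⁻) = 413400/96500 = 4.284 mol.
n(M) deposited = 109 / 25.42 = 4.288 mol.
Electrons per atom = n(e⁻)/n(M) = 4.284 / 4.288 = 0.999 ≈ 1, so the ion is M⁺.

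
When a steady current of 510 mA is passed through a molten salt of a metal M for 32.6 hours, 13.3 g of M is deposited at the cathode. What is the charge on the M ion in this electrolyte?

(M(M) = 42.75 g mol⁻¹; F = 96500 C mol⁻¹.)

+2

Q = I·t = 0.5100 A × 117360 s = 59850 C, so n(e⁻) = 59850/96500 = 0.6202 mol.
n(M) deposited = 13.3 / 42.75 = 0.3111 mol.
Electrons per atom = n(e⁻)/n(M) = 0.6202 / 0.3111 = 1.99 ≈ 2, so the ion is M²⁺.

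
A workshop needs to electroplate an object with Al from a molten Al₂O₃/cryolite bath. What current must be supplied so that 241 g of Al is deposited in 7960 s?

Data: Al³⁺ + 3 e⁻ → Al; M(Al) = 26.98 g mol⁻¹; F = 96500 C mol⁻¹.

n(Al) = 241 / 26.98 = 8.933 mol.
n(e⁻) = 3 × 8.933 = 26.80 mol.
Q = n(e⁻)·F = 26.80 × 96500 = 2586000 C.
I = Q/t = 2586000 / 7960.0 s = 325 A.

325 A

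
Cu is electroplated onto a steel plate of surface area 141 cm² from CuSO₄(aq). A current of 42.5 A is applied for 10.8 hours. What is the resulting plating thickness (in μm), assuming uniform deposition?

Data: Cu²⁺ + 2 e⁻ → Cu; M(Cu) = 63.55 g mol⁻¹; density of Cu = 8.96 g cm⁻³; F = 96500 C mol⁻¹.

Q = I·t = 42.50 × 38880 = 1652000 C; n(e⁻) = 17.12 mol.
n(Cu) = n(e⁻)/2 = 8.562 mol, so m = 8.562 × 63.55 = 544.1 g.
Volume = m/ρ = 544.1 / 8.96 = 60.72 cm³.
Thickness = V/A = 60.72 / 141 = 0.431 cm = 4310 μm.

4310 μm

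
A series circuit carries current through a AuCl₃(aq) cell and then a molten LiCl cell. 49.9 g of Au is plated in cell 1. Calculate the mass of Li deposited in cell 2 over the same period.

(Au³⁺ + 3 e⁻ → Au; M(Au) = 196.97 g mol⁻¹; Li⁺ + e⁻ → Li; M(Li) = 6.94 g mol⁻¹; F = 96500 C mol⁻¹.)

5.27 g

n(Au) = 49.9 / 196.97 = 0.2533 mol.
Since Au³⁺ + 3 e⁻ → Au, n(e⁻) passed = 3 × 0.2533 = 0.7600 mol.
Cells in series carry the same charge, so the same 0.7600 mol of electrons passes through cell 2.
Li⁺ + e⁻ → Li, so n(Li) = 0.7600 / 1 = 0.7600 mol.
m(Li) = 0.7600 × 6.94 = 5.27 g.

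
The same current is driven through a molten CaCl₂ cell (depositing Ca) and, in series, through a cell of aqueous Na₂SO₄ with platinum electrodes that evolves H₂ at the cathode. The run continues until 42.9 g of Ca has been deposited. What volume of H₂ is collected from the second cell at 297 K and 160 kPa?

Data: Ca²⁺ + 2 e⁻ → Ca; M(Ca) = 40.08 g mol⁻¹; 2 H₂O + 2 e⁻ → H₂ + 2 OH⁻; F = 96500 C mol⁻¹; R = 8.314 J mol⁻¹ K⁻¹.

16.5 L

n(Ca) = 42.9 / 40.08 = 1.070 mol, so n(e⁻) = 2 × 1.070 = 2.141 mol.
The cells are in series, so the same 2.141 mol of electrons passes through the second cell.
2 H₂O + 2 e⁻ → H₂ + 2 OH⁻ — 2 mol e⁻ per mol H₂, so n(H₂) = 2.141/2 = 1.070 mol.
V = nRT/P = (1.070 × 8.314 × 297) / (160 × 10³) = 0.0165 m³ = 16.5 L.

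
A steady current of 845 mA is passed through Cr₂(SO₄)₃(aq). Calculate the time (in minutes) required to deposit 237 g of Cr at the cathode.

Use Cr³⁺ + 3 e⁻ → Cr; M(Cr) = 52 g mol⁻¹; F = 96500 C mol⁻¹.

n(Cr) = m/M = 237 / 52 = 4.558 mol.
Each Cr atom requires 3 electrons, so n(e⁻) = 3 × 4.558 = 13.67 mol.
Q = n(e⁻)·F = 13.67 × 96500 = 1319000 C.
t = Q/I = 1319000 / 0.8450 A = 1561000 s = 26000 min.

26000 min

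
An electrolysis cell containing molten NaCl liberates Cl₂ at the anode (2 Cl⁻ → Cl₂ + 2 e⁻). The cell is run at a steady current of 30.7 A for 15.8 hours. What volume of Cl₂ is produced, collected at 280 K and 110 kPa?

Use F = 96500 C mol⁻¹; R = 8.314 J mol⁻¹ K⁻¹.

Q = I·t = 30.70 A × 56880 s = 1746000 C.
n(e⁻) = Q/F = 1746000 / 96500 = 18.10 mol.
2 electrons are transferred per Cl₂ molecule, so n(Cl₂) = 18.10 / 2 = 9.048 mol.
V = nRT/P = (9.048 × 8.314 × 280) / (110 × 10³ Pa) = 0.191 m³ = 191 L.

191 L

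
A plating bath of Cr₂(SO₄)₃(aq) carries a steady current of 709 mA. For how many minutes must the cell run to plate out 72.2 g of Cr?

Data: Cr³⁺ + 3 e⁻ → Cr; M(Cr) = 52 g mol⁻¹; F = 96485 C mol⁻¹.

n(Cr) = m/M = 72.2 / 52 = 1.388 mol.
Each Cr atom requires 3 electrons, so n(e⁻) = 3 × 1.388 = 4.165 mol.
Q = n(e⁻)·F = 4.165 × 96485 = 401900 C.
t = Q/I = 401900 / 0.7090 A = 566900 s = 9450 min.

9450 min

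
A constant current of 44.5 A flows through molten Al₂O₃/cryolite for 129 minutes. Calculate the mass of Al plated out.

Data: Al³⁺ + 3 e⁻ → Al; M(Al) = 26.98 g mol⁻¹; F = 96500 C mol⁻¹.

32.1 g

Q = I·t = 44.50 A × 7740.0 s = 344400 C.
n(e⁻) = Q/F = 344400 / 96500 = 3.569 mol.
Al³⁺ + 3 e⁻ → Al, so n(Al) = n(e⁻)/3 = 1.190 mol.
m = n·M = 1.190 × 26.98 = 32.1 g.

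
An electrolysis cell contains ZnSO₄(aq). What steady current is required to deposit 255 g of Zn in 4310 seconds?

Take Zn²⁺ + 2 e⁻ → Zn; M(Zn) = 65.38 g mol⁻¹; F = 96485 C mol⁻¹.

175 A

n(Zn) = 255 / 65.38 = 3.900 mol.
n(e⁻) = 2 × 3.900 = 7.801 mol.
Q = n(e⁻)·F = 7.801 × 96485 = 752600 C.
I = Q/t = 752600 / 4310.0 s = 175 A.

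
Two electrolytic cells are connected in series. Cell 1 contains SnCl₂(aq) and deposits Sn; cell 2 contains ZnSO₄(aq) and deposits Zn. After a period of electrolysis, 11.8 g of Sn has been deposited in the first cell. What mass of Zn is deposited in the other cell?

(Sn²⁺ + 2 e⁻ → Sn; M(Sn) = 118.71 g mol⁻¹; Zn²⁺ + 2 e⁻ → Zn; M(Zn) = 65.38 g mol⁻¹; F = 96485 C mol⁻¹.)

6.50 g

n(Sn) = 11.8 / 118.71 = 0.09940 mol.
Since Sn²⁺ + 2 e⁻ → Sn, n(e⁻) passed = 2 × 0.09940 = 0.1988 mol.
Cells in series carry the same charge, so the same 0.1988 mol of electrons passes through cell 2.
Zn²⁺ + 2 e⁻ → Zn, so n(Zn) = 0.1988 / 2 = 0.09940 mol.
m(Zn) = 0.09940 × 65.38 = 6.50 g.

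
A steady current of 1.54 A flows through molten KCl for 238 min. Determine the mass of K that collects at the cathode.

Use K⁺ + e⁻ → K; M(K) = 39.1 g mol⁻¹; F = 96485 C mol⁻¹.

8.91 g

Q = I·t = 1.540 A × 14280 s = 21990 C.
n(e⁻) = Q/F = 21990 / 96485 = 0.2279 mol.
K⁺ + e⁻ → K, so n(K) = n(e⁻)/1 = 0.2279 mol.
m = n·M = 0.2279 × 39.1 = 8.91 g.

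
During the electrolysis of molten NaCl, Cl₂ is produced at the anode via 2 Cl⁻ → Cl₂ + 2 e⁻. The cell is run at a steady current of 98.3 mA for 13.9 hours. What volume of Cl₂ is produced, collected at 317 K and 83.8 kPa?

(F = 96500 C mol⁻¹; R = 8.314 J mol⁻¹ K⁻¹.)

0.802 L

Q = I·t = 0.09830 A × 50040 s = 4919 C.
n(e⁻) = Q/F = 4919 / 96500 = 0.05097 mol.
2 electrons are transferred per Cl₂ molecule, so n(Cl₂) = 0.05097 / 2 = 0.02549 mol.
V = nRT/P = (0.02549 × 8.314 × 317) / (83.8 × 10³ Pa) = 8.02 × 10⁻⁴ m³ = 0.802 L.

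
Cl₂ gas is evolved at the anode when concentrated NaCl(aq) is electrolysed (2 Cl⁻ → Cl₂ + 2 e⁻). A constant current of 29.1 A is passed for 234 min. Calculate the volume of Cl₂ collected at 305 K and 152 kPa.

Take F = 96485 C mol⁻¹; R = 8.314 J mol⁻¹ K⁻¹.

35.3 L

Q = I·t = 29.10 A × 14040 s = 408600 C.
n(e⁻) = Q/F = 408600 / 96485 = 4.234 mol.
2 electrons are transferred per Cl₂ molecule, so n(Cl₂) = 4.234 / 2 = 2.117 mol.
V = nRT/P = (2.117 × 8.314 × 305) / (152 × 10³ Pa) = 0.0353 m³ = 35.3 L.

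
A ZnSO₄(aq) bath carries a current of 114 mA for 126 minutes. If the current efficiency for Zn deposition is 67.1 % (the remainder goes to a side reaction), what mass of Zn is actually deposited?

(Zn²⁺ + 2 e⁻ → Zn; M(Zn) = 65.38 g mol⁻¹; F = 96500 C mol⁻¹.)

Q = I·t = 0.1140 × 7560.0 = 861.8 C.
n(e⁻) = 861.8/96500 = 0.008931 mol; theoretically n(Zn) = 0.008931/2 = 0.004465 mol, m_theo = 0.2920 g.
At 67.1 % efficiency, m_actual = 0.671 × 0.2920 = 0.196 g.

0.196 g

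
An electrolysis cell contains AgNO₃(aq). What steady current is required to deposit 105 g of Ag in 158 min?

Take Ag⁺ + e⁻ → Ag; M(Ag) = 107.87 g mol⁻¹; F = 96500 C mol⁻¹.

9.91 A

n(Ag) = 105 / 107.87 = 0.9734 mol.
n(e⁻) = 1 × 0.9734 = 0.9734 mol.
Q = n(e⁻)·F = 0.9734 × 96500 = 93930 C.
I = Q/t = 93930 / 9480.0 s = 9.91 A.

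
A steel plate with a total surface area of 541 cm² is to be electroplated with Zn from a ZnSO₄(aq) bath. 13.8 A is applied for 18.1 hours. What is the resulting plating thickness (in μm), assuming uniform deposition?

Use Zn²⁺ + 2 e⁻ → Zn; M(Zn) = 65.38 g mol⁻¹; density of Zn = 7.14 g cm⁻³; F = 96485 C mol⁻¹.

Q = I·t = 13.80 × 65160 = 899200 C; n(e⁻) = 9.320 mol.
n(Zn) = n(e⁻)/2 = 4.660 mol, so m = 4.660 × 65.38 = 304.7 g.
Volume = m/ρ = 304.7 / 7.14 = 42.67 cm³.
Thickness = V/A = 42.67 / 541 = 0.0789 cm = 789 μm.

789 μm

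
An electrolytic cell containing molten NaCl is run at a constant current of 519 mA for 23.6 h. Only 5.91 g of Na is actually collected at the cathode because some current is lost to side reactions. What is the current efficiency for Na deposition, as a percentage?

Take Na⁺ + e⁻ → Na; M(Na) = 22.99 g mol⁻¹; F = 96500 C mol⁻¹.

Q = I·t = 0.5190 × 84960 = 44090 C; n(e⁻) = 44090/96500 = 0.4569 mol.
Theoretical n(Na) = n(e⁻)/1 = 0.4569 mol, i.e. m_theo = 0.4569 × 22.99 = 10.50 g.
Efficiency = m_actual / m_theo = 5.91 / 10.50 = 56.3 %.

56.3 %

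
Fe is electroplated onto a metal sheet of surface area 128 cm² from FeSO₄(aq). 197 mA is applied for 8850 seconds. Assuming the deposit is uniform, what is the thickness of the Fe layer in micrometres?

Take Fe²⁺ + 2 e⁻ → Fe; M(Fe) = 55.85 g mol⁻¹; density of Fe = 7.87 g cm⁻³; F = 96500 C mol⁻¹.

Q = I·t = 0.1970 × 8850.0 = 1743 C; n(e⁻) = 0.01807 mol.
n(Fe) = n(e⁻)/2 = 0.009033 mol, so m = 0.009033 × 55.85 = 0.5045 g.
Volume = m/ρ = 0.5045 / 7.87 = 0.06411 cm³.
Thickness = V/A = 0.06411 / 128 = 5.01 × 10⁻⁴ cm = 5.01 μm.

5.01 μm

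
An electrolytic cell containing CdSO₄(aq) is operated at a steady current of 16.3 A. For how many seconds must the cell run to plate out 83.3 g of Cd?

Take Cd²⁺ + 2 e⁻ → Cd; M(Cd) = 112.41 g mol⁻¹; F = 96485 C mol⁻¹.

8770 s

n(Cd) = m/M = 83.3 / 112.41 = 0.7410 mol.
Each Cd atom requires 2 electrons, so n(e⁻) = 2 × 0.7410 = 1.482 mol.
Q = n(e⁻)·F = 1.482 × 96485 = 143000 C.
t = Q/I = 143000 / 16.30 A = 8773 s.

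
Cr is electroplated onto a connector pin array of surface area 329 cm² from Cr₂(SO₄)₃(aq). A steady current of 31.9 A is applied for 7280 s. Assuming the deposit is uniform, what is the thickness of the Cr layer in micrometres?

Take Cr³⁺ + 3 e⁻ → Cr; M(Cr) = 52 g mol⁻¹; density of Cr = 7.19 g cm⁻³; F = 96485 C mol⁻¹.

Q = I·t = 31.90 × 7280.0 = 232200 C; n(e⁻) = 2.407 mol.
n(Cr) = n(e⁻)/3 = 0.8023 mol, so m = 0.8023 × 52 = 41.72 g.
Volume = m/ρ = 41.72 / 7.19 = 5.803 cm³.
Thickness = V/A = 5.803 / 329 = 0.0176 cm = 176 μm.

176 μm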